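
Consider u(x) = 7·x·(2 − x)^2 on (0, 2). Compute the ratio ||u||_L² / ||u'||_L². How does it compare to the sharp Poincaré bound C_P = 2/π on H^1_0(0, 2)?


||u||_L² / ||u'||_L² = sqrt(14)/7 < C_P = 2/π.

u(x) = 7·x·(2 − x)^2, so u'(x) = 7*(x - 2)*(3*x - 2).
u(x) = 7·x·(2 − x)^2 vanishes at x = 0 and x = 2, so u ∈ H^1_0(0, 2). Differentiate via the product rule and integrate the resulting polynomials term by term.
  ∫_0^2 u² dx = ∫_0^2 (49*x^6 - 392*x^5 + 1176*x^4 - 1568*x^3 + 784*x^2) dx. Term by term:
    ∫_0^2 49*x^6 dx = 896;  ∫_0^2 -392*x^5 dx = -12544/3;  ∫_0^2 1176*x^4 dx = 37632/5;
    ∫_0^2 -1568*x^3 dx = -6272;  ∫_0^2 784*x^2 dx = 6272/3.
  Sum: 896 − 12544/3 + 37632/5 − 6272 + 6272/3 = 896/15.
  ∫_0^2 (u')² dx = ∫_0^2 (441*x^4 - 2352*x^3 + 4312*x^2 - 3136*x + 784) dx. Term by term:
    ∫_0^2 441*x^4 dx = 14112/5;  ∫_0^2 -2352*x^3 dx = -9408;  ∫_0^2 4312*x^2 dx = 34496/3;
    ∫_0^2 -3136*x dx = -6272;  ∫_0^2 784 dx = 1568.
  Sum: 14112/5 − 9408 + 34496/3 − 6272 + 1568 = 3136/15.
∫_0^2 u² dx = 896/15, so ||u||_L² = 8*sqrt(210)/15.
∫_0^2 (u')² dx = 3136/15, so ||u'||_L² = 56*sqrt(15)/15.
Ratio ||u||_L² / ||u'||_L² = sqrt(14)/7.
Sharp Poincaré constant on H^1_0(0, 2) is C_P = L/π = 2/π, achieved by sin(π/2·x).
A polynomial bump cannot attain the sharp Poincaré constant (only the first sine eigenfunction does), so the ratio is strictly less than C_P, consistent with ||u||_L² ≤ C_P ||u'||_L².


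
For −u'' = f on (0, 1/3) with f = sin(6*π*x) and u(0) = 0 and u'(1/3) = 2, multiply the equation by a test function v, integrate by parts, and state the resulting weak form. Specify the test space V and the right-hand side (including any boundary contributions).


V = {v ∈ H^1(0, 1/3) : v(0) = 0} (test functions vanish at x = 0 where u is specified); weak form: ∫_0^1/3 u'v' dx = ∫_0^1/3 (sin(6*π*x)) v dx + 2·v(1/3) for all v ∈ V.

Multiply both sides by a test function v and integrate from 0 to 1/3:
  ∫_0^1/3 −u''(x) v(x) dx = ∫_0^1/3 f(x) v(x) dx.
Integrate the LHS by parts once:
  ∫_0^1/3 −u'' v dx = −[u'(x) v(x)]_0^1/3 + ∫_0^1/3 u'(x) v'(x) dx.
Thus ∫_0^1/3 u'(x) v'(x) dx = ∫_0^1/3 f(x) v(x) dx + [u'(x) v(x)]_0^1/3.
Choose V so that boundary terms are either known or forced to vanish.
Mixed BC: u(0) = 0 (Dirichlet) and u'(1/3) = 2 (Neumann). Define V = {v ∈ H^1(0, 1/3) : v(0) = 0}. Then [u' v]_0^1/3 = u'(1/3)·v(1/3) − u'(0)·0 = 2·v(1/3).
Weak formulation: find u (satisfying any essential BC) such that ∫_0^1/3 u'(x) v'(x) dx = ∫_0^1/3 f v dx + 2·v(1/3) for all v ∈ V (Dirichlet at 0 absorbed into V; Neumann datum at x = 1/3 contributes the boundary term).
Substituting f(x) = sin(6*π*x), the right-hand side is ∫_0^1/3 (sin(6*π*x)) v dx + 2·v(1/3).


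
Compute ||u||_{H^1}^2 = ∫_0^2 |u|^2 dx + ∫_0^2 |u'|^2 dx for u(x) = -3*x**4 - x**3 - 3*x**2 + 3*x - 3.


||u||_{H^1}^2 = 185296/35

The H^1 norm (squared) on an interval (0, L) is
  ||u||_{H^1}^2 = ∫_0^L u(x)^2 dx + ∫_0^L u'(x)^2 dx.
Compute u'(x) = -12*x**3 - 3*x**2 - 6*x + 3.
Then u(x)^2 = 9*x**8 + 6*x**7 + 19*x**6 - 12*x**5 + 21*x**4 - 12*x**3 + 27*x**2 - 18*x + 9 and u'(x)^2 = 144*x**6 + 72*x**5 + 153*x**4 - 36*x**3 + 18*x**2 - 36*x + 9.
Integrate each monomial from 0 to 2 using ∫_0^2 c·x^n dx = c·2^(n+1)/(n+1):
  ∫_0^2 u(x)^2 dx = ∫_0^2 (9*x^8 + 6*x^7 + 19*x^6 - 12*x^5 + 21*x^4 - 12*x^3 + 27*x^2 - 18*x + 9) dx. Term by term:
    ∫_0^2 9*x^8 dx = 512;  ∫_0^2 6*x^7 dx = 192;  ∫_0^2 19*x^6 dx = 2432/7;
    ∫_0^2 -12*x^5 dx = -128;  ∫_0^2 21*x^4 dx = 672/5;  ∫_0^2 -12*x^3 dx = -48;
    ∫_0^2 27*x^2 dx = 72;  ∫_0^2 -18*x dx = -36;  ∫_0^2 9 dx = 18.
  Sum: 512 + 192 + 2432/7 − 128 + 672/5 − 48 + 72 − 36 + 18 = 37234/35.
  ∫_0^2 u'(x)^2 dx = ∫_0^2 (144*x^6 + 72*x^5 + 153*x^4 - 36*x^3 + 18*x^2 - 36*x + 9) dx. Term by term:
    ∫_0^2 144*x^6 dx = 18432/7;  ∫_0^2 72*x^5 dx = 768;  ∫_0^2 153*x^4 dx = 4896/5;
    ∫_0^2 -36*x^3 dx = -144;  ∫_0^2 18*x^2 dx = 48;  ∫_0^2 -36*x dx = -72;
    ∫_0^2 9 dx = 18.
  Sum: 18432/7 + 768 + 4896/5 − 144 + 48 − 72 + 18 = 148062/35.
Adding: ||u||_{H^1}^2 = 37234/35 + 148062/35 = 185296/35.


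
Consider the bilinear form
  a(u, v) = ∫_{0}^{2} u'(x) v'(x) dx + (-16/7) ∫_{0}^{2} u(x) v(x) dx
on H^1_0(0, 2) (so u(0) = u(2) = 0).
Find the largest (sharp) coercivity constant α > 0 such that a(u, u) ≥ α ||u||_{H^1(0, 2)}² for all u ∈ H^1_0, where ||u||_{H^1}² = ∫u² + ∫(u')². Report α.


α = (-64/7 + π^2)/(4 + π^2)

Coercivity of a(·,·) on H^1_0(0, 2) means a(u, u) ≥ α ||u||_{H^1}² for every u ∈ H^1_0.
The interval has length L = 2, and Poincaré/coercivity depend only on L. Here a(u, u) = ∫(u')² + (-16/7)·∫u².
Here c = -16/7 < 0 with |c| < (π/L)² = π^2/4, so coercivity still holds. The condition a(u,u) ≥ α||u||_{H^1}² reads (1−α)∫(u')² ≥ (α−c)∫u². Any admissible α is ≤ 1 (rapidly oscillating u have ∫u²/∫(u')² → 0), and α = 1 would force 0 ≥ (1−c)∫u², impossible since c < 1; so 1−α > 0. By the sharp Poincaré inequality on H^1_0 of an interval of length L, ∫(u')² ≥ (π/L)²∫u² with equality for the first sine mode sin(π(x−x₀)/L) (x₀ the left endpoint), so the inequality holds for all u iff (1−α)(π/L)² ≥ α − c, i.e. α ≤ ((π/L)² + c)/((π/L)² + 1) = (1 + c(L/π)²)/(1 + (L/π)²). (Direct route, valid since c ≤ 0: Poincaré gives c∫u² ≥ c(L/π)²∫(u')², so a(u,u) ≥ (1 + c(L/π)²)∫(u')², while ||u||_{H^1}² ≤ (1 + (L/π)²)∫(u')²; dividing yields the same α.) With (π/L)² = π^2/4 and c = -16/7, the largest admissible constant is α = ((π/L)² + c)/((π/L)² + 1).
Simplifying, α = (-64/7 + π^2)/(4 + π^2).


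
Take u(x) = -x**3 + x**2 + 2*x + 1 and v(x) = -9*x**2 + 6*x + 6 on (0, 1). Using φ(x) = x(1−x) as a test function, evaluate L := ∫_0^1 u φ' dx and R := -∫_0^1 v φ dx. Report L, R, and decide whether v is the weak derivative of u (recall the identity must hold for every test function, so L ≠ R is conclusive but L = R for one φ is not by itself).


LHS = -7/20, RHS = -21/20. No, v is not the weak derivative of u.

u(x) = -x**3 + x**2 + 2*x + 1, classical derivative u'(x) = -3*x**2 + 2*x + 2.
φ(x) = x(1−x), so φ'(x) = 1 - 2*x.
Note φ(0) = φ(1) = 0, so the boundary term u·φ vanishes.
LHS = ∫_0^1 u(x) φ'(x) dx = ∫_0^1 (2*x^4 - 3*x^3 - 3*x^2 + 1) dx. Term by term:
  ∫_0^1 2*x^4 dx = 2/5;  ∫_0^1 -3*x^3 dx = -3/4;  ∫_0^1 -3*x^2 dx = -1;
  ∫_0^1 1 dx = 1.
Sum: 2/5 − 3/4 − 1 + 1 = -7/20.
So LHS = -7/20.
∫_0^1 v(x) φ(x) dx = ∫_0^1 (9*x^4 - 15*x^3 + 6*x) dx. Term by term:
  ∫_0^1 9*x^4 dx = 9/5;  ∫_0^1 -15*x^3 dx = -15/4;  ∫_0^1 6*x dx = 3.
Sum: 9/5 − 15/4 + 3 = 21/20.
So RHS = -∫_0^1 v(x) φ(x) dx = -21/20.
LHS − RHS = 7/10 ≠ 0, so the identity fails.
(For a valid weak derivative the identity must hold for EVERY test function, in particular this one. The failure shows v is NOT the weak derivative of u.)
Correct weak derivative would be u'(x) = -3*x**2 + 2*x + 2.


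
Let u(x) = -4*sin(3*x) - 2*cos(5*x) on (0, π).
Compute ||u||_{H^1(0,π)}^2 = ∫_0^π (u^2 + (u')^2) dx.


||u||_{H^1(0,π)}^2 = 132*π

u'(x) = 10*sin(5*x) - 12*cos(3*x).
Expand u² and (u')² and integrate term by term on (0, π), using: for integers n ≥ 1, ∫_0^π sin²(nx) dx = ∫_0^π cos²(nx) dx = π/2; for n ≠ n', ∫_0^π sin(nx)sin(n'x) dx = ∫_0^π cos(nx)cos(n'x) dx = 0; and by product-to-sum, ∫_0^π sin(nx)cos(n'x) dx = ½∫_0^π [sin((n+n')x) + sin((n−n')x)] dx, which is 0 when n+n' is even and 2n/(n²−n'²) when n+n' is odd (it need not vanish on (0, π)).
  u² squared terms: (-4)²·∫sin(3x)² dx = 16·π/2 = 8*π;  (-2)²·∫cos(5x)² dx = 4·π/2 = 2*π.
  u² cross terms: 2·(-4)·(-2)·∫sin(3x)·cos(5x) dx = 16·(0) = 0.
  So ∫_0^π u² dx = 8*π + 2*π + 0 = 10*π.
  (u')² squared terms: (-12)²·∫cos(3x)² dx = 144·π/2 = 72*π;  (10)²·∫sin(5x)² dx = 100·π/2 = 50*π.
  (u')² cross terms: 2·(-12)·(10)·∫cos(3x)·sin(5x) dx = -240·(0) = 0.
  So ∫_0^π (u')² dx = 72*π + 50*π + 0 = 122*π.
||u||_{H^1}^2 = (10*π) + (122*π) = 132*π.


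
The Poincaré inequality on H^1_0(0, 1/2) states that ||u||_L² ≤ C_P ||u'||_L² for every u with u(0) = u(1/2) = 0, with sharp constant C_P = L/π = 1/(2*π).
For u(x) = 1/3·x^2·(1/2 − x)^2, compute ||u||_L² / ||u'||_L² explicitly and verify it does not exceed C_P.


||u||_L² / ||u'||_L² = sqrt(3)/12 < C_P = 1/(2*π).

u(x) = 1/3·x^2·(1/2 − x)^2, so u'(x) = x*(2*x - 1)*(4*x - 1)/6.
u(x) = 1/3·x^2·(1/2 − x)^2 vanishes at x = 0 and x = 1/2, so u ∈ H^1_0(0, 1/2). Differentiate via the product rule and integrate the resulting polynomials term by term.
  ∫_0^1/2 u² dx = ∫_0^1/2 (x^8/9 - 2*x^7/9 + x^6/6 - x^5/18 + x^4/144) dx. Term by term:
    ∫_0^1/2 x^8/9 dx = 1/41472;  ∫_0^1/2 -2*x^7/9 dx = -1/9216;  ∫_0^1/2 x^6/6 dx = 1/5376;
    ∫_0^1/2 -x^5/18 dx = -1/6912;  ∫_0^1/2 x^4/144 dx = 1/23040.
  Sum: 1/41472 − 1/9216 + 1/5376 − 1/6912 + 1/23040 = 1/2903040.
  ∫_0^1/2 (u')² dx = ∫_0^1/2 (16*x^6/9 - 8*x^5/3 + 13*x^4/9 - x^3/3 + x^2/36) dx. Term by term:
    ∫_0^1/2 16*x^6/9 dx = 1/504;  ∫_0^1/2 -8*x^5/3 dx = -1/144;  ∫_0^1/2 13*x^4/9 dx = 13/1440;
    ∫_0^1/2 -x^3/3 dx = -1/192;  ∫_0^1/2 x^2/36 dx = 1/864.
  Sum: 1/504 − 1/144 + 13/1440 − 1/192 + 1/864 = 1/60480.
∫_0^1/2 u² dx = 1/2903040, so ||u||_L² = sqrt(35)/10080.
∫_0^1/2 (u')² dx = 1/60480, so ||u'||_L² = sqrt(105)/2520.
Ratio ||u||_L² / ||u'||_L² = sqrt(3)/12.
Sharp Poincaré constant on H^1_0(0, 1/2) is C_P = L/π = 1/(2*π), achieved by sin(2*π·x).
A polynomial bump cannot attain the sharp Poincaré constant (only the first sine eigenfunction does), so the ratio is strictly less than C_P, consistent with ||u||_L² ≤ C_P ||u'||_L².


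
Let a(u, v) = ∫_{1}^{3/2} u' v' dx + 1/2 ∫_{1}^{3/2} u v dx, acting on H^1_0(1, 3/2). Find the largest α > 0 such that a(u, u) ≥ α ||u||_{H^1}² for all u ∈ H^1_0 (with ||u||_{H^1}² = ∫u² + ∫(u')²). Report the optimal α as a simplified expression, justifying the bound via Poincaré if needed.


α = (1 + 8*π^2)/(2*(1 + 4*π^2))

Coercivity of a(·,·) on H^1_0(1, 3/2) means a(u, u) ≥ α ||u||_{H^1}² for every u ∈ H^1_0.
The interval has length L = 1/2, and Poincaré/coercivity depend only on L. Here a(u, u) = ∫(u')² + (1/2)·∫u².
Here 0 < c = 1/2 < 1. The condition a(u,u) ≥ α||u||_{H^1}² reads (1−α)∫(u')² ≥ (α−c)∫u². Any admissible α is ≤ 1 (rapidly oscillating u have ∫u²/∫(u')² → 0), and α = 1 would force 0 ≥ (1−c)∫u², impossible since c < 1; so 1−α > 0. By the sharp Poincaré inequality on H^1_0 of an interval of length L, ∫(u')² ≥ (π/L)²∫u² with equality for the first sine mode sin(π(x−x₀)/L) (x₀ the left endpoint), so the inequality holds for all u iff (1−α)(π/L)² ≥ α − c, i.e. α ≤ ((π/L)² + c)/((π/L)² + 1) = (1 + c(L/π)²)/(1 + (L/π)²). With (π/L)² = 4*π^2 and c = 1/2, the largest admissible constant is α = ((π/L)² + c)/((π/L)² + 1).
Simplifying, α = (1 + 8*π^2)/(2*(1 + 4*π^2)).


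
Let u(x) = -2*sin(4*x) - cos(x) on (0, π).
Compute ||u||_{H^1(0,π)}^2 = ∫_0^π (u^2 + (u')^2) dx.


||u||_{H^1(0,π)}^2 = 64/15 + 35*π

u'(x) = sin(x) - 8*cos(4*x).
Expand u² and (u')² and integrate term by term on (0, π), using: for integers n ≥ 1, ∫_0^π sin²(nx) dx = ∫_0^π cos²(nx) dx = π/2; for n ≠ n', ∫_0^π sin(nx)sin(n'x) dx = ∫_0^π cos(nx)cos(n'x) dx = 0; and by product-to-sum, ∫_0^π sin(nx)cos(n'x) dx = ½∫_0^π [sin((n+n')x) + sin((n−n')x)] dx, which is 0 when n+n' is even and 2n/(n²−n'²) when n+n' is odd (it need not vanish on (0, π)).
  u² squared terms: (-1)²·∫cos(x)² dx = 1·π/2 = π/2;  (-2)²·∫sin(4x)² dx = 4·π/2 = 2*π.
  u² cross terms: 2·(-1)·(-2)·∫cos(x)·sin(4x) dx = 4·(8/15) = 32/15.
  So ∫_0^π u² dx = π/2 + 2*π + 32/15 = 32/15 + 5*π/2.
  (u')² squared terms: (-8)²·∫cos(4x)² dx = 64·π/2 = 32*π;  (1)²·∫sin(x)² dx = 1·π/2 = π/2.
  (u')² cross terms: 2·(-8)·(1)·∫cos(4x)·sin(x) dx = -16·(-2/15) = 32/15.
  So ∫_0^π (u')² dx = 32*π + π/2 + 32/15 = 32/15 + 65*π/2.
||u||_{H^1}^2 = (32/15 + 5*π/2) + (32/15 + 65*π/2) = 64/15 + 35*π.


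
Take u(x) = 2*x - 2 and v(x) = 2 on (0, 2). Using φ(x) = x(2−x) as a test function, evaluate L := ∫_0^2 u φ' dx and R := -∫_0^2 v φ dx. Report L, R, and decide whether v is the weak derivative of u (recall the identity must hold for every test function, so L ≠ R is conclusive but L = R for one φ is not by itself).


LHS = -8/3, RHS = -8/3. Yes, v = u' weakly.

u(x) = 2*x - 2, classical derivative u'(x) = 2.
φ(x) = x(2−x), so φ'(x) = 2 - 2*x.
Note φ(0) = φ(2) = 0, so the boundary term u·φ vanishes.
LHS = ∫_0^2 u(x) φ'(x) dx = ∫_0^2 (-4*x^2 + 8*x - 4) dx. Term by term:
  ∫_0^2 -4*x^2 dx = -32/3;  ∫_0^2 8*x dx = 16;  ∫_0^2 -4 dx = -8.
Sum: -32/3 + 16 − 8 = -8/3.
So LHS = -8/3.
∫_0^2 v(x) φ(x) dx = ∫_0^2 (-2*x^2 + 4*x) dx. Term by term:
  ∫_0^2 -2*x^2 dx = -16/3;  ∫_0^2 4*x dx = 8.
Sum: -16/3 + 8 = 8/3.
So RHS = -∫_0^2 v(x) φ(x) dx = -8/3.
LHS = RHS, so the identity holds for this test φ.
Moreover u is smooth here and v(x) = u'(x) = 2 pointwise, so the identity holds for every test function. Hence v is the weak derivative of u.


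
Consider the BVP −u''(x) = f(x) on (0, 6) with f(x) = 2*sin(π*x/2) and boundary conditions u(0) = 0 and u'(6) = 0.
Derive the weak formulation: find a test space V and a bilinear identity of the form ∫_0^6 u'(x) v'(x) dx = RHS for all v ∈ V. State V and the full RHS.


V = {v ∈ H^1(0, 6) : v(0) = 0} (test functions vanish at x = 0 where u is specified); weak form: ∫_0^6 u'v' dx = ∫_0^6 (2*sin(π*x/2)) v dx for all v ∈ V.

Multiply both sides by a test function v and integrate from 0 to 6:
  ∫_0^6 −u''(x) v(x) dx = ∫_0^6 f(x) v(x) dx.
Integrate the LHS by parts once:
  ∫_0^6 −u'' v dx = −[u'(x) v(x)]_0^6 + ∫_0^6 u'(x) v'(x) dx.
Thus ∫_0^6 u'(x) v'(x) dx = ∫_0^6 f(x) v(x) dx + [u'(x) v(x)]_0^6.
Choose V so that boundary terms are either known or forced to vanish.
Mixed BC: u(0) = 0 (Dirichlet) and u'(6) = 0 (Neumann). Define V = {v ∈ H^1(0, 6) : v(0) = 0}. Then [u' v]_0^6 = u'(6)·v(6) − u'(0)·0 = 0.
Weak formulation: find u (satisfying any essential BC) such that ∫_0^6 u'(x) v'(x) dx = ∫_0^6 f v dx for all v ∈ V (Dirichlet at 0 absorbed into V; the Neumann datum at x = 6 is zero, so no boundary term remains).
Substituting f(x) = 2*sin(π*x/2), the right-hand side is ∫_0^6 (2*sin(π*x/2)) v dx.


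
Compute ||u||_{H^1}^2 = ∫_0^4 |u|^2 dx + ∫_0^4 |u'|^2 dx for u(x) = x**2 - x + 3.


||u||_{H^1}^2 = 4072/15

The H^1 norm (squared) on an interval (0, L) is
  ||u||_{H^1}^2 = ∫_0^L u(x)^2 dx + ∫_0^L u'(x)^2 dx.
Compute u'(x) = 2*x - 1.
Then u(x)^2 = x**4 - 2*x**3 + 7*x**2 - 6*x + 9 and u'(x)^2 = 4*x**2 - 4*x + 1.
Integrate each monomial from 0 to 4 using ∫_0^4 c·x^n dx = c·4^(n+1)/(n+1):
  ∫_0^4 u(x)^2 dx = ∫_0^4 (x^4 - 2*x^3 + 7*x^2 - 6*x + 9) dx. Term by term:
    ∫_0^4 x^4 dx = 1024/5;  ∫_0^4 -2*x^3 dx = -128;  ∫_0^4 7*x^2 dx = 448/3;
    ∫_0^4 -6*x dx = -48;  ∫_0^4 9 dx = 36.
  Sum: 1024/5 − 128 + 448/3 − 48 + 36 = 3212/15.
  ∫_0^4 u'(x)^2 dx = ∫_0^4 (4*x^2 - 4*x + 1) dx. Term by term:
    ∫_0^4 4*x^2 dx = 256/3;  ∫_0^4 -4*x dx = -32;  ∫_0^4 1 dx = 4.
  Sum: 256/3 − 32 + 4 = 172/3.
Adding: ||u||_{H^1}^2 = 3212/15 + 172/3 = 4072/15.


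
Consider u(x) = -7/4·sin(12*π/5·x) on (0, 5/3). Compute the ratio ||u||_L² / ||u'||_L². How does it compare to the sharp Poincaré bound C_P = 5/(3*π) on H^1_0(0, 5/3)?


||u||_L² / ||u'||_L² = 5/(12*π) < C_P = 5/(3*π).

u(x) = -7/4·sin(12*π/5·x), so u'(x) = -21*π*cos(12*π*x/5)/5.
Writing u(x) = A·sin(kπx/L) with A = -7/4 and k = 4, use ∫_0^L sin²(kπx/L) dx = L/2 and ∫_0^L cos²(kπx/L) dx = L/2.
u² = 49/16·sin²(12*π/5·x) and (u')² = 441*π^2/25·cos²(12*π/5·x), and each of sin², cos² integrates to L/2 = 5/6 over (0, 5/3).
∫_0^5/3 u² dx = 245/96, so ||u||_L² = 7*sqrt(30)/24.
∫_0^5/3 (u')² dx = 147*π^2/10, so ||u'||_L² = 7*sqrt(30)*π/10.
Ratio ||u||_L² / ||u'||_L² = 5/(12*π).
Sharp Poincaré constant on H^1_0(0, 5/3) is C_P = L/π = 5/(3*π), achieved by sin(3*π/5·x).
This is the k = 4 harmonic; the ratio L/(kπ) is strictly less than C_P = L/π, consistent with the sharp inequality ||u||_L² ≤ C_P ||u'||_L².


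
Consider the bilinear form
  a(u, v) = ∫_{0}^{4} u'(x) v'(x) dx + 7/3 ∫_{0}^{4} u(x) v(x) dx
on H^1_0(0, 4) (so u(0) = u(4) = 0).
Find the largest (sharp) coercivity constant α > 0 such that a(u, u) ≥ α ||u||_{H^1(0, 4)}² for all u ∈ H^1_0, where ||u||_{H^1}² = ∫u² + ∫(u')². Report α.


α = 1

Coercivity of a(·,·) on H^1_0(0, 4) means a(u, u) ≥ α ||u||_{H^1}² for every u ∈ H^1_0.
The interval has length L = 4, and Poincaré/coercivity depend only on L. Here a(u, u) = ∫(u')² + (7/3)·∫u².
Here c = 7/3 ≥ 1, so a(u,u) = ∫(u')² + c∫u² ≥ ∫(u')² + ∫u² = ||u||_{H^1}², i.e. α = 1 works. No larger α is possible: a(u,u) ≥ α||u||_{H^1}² means (1−α)∫(u')² ≥ (α−c)∫u², and for the modes u_n = sin(nπ(x−x₀)/L) (x₀ the left endpoint) one has ∫u_n²/∫(u_n')² = (L/(nπ))² → 0, so a(u_n,u_n)/||u_n||_{H^1}² → 1. Hence the optimal constant is α = 1.
Therefore α = 1.


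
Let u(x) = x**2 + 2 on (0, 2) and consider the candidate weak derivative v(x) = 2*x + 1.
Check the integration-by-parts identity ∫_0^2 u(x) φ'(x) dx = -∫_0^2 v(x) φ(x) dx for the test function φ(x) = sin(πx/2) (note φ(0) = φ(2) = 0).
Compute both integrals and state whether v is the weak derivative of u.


LHS = -8/π, RHS = -12/π. No, v is not the weak derivative of u.

u(x) = x**2 + 2, classical derivative u'(x) = 2*x.
φ(x) = sin(πx/2), so φ'(x) = π*cos(π*x/2)/2.
Note φ(0) = φ(2) = 0, so the boundary term u·φ vanishes.
LHS = ∫_0^2 u(x) φ'(x) dx = ∫_0^2 (π*x^2*cos(π*x/2)/2 + π*cos(π*x/2)) dx. Term by term:
  ∫_0^2 π*cos(π*x/2) dx = 0;  ∫_0^2 π*x^2*cos(π*x/2)/2 dx = -8/π.
Sum: 0 − 8/π = -8/π.
So LHS = -8/π.
∫_0^2 v(x) φ(x) dx = ∫_0^2 (2*x*sin(π*x/2) + sin(π*x/2)) dx. Term by term:
  ∫_0^2 2*x*sin(π*x/2) dx = 8/π;  ∫_0^2 sin(π*x/2) dx = 4/π.
Sum: 8/π + 4/π = 12/π.
So RHS = -∫_0^2 v(x) φ(x) dx = -12/π.
LHS − RHS = 4/π ≠ 0, so the identity fails.
(For a valid weak derivative the identity must hold for EVERY test function, in particular this one. The failure shows v is NOT the weak derivative of u.)
Correct weak derivative would be u'(x) = 2*x.


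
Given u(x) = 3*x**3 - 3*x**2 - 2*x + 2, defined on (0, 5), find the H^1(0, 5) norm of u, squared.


||u||_{H^1}^2 = 1871165/21

The H^1 norm (squared) on an interval (0, L) is
  ||u||_{H^1}^2 = ∫_0^L u(x)^2 dx + ∫_0^L u'(x)^2 dx.
Compute u'(x) = 9*x**2 - 6*x - 2.
Then u(x)^2 = 9*x**6 - 18*x**5 - 3*x**4 + 24*x**3 - 8*x**2 - 8*x + 4 and u'(x)^2 = 81*x**4 - 108*x**3 + 24*x + 4.
Integrate each monomial from 0 to 5 using ∫_0^5 c·x^n dx = c·5^(n+1)/(n+1):
  ∫_0^5 u(x)^2 dx = ∫_0^5 (9*x^6 - 18*x^5 - 3*x^4 + 24*x^3 - 8*x^2 - 8*x + 4) dx. Term by term:
    ∫_0^5 9*x^6 dx = 703125/7;  ∫_0^5 -18*x^5 dx = -46875;  ∫_0^5 -3*x^4 dx = -1875;
    ∫_0^5 24*x^3 dx = 3750;  ∫_0^5 -8*x^2 dx = -1000/3;  ∫_0^5 -8*x dx = -100;
    ∫_0^5 4 dx = 20.
  Sum: 703125/7 − 46875 − 1875 + 3750 − 1000/3 − 100 + 20 = 1155695/21.
  ∫_0^5 u'(x)^2 dx = ∫_0^5 (81*x^4 - 108*x^3 + 24*x + 4) dx. Term by term:
    ∫_0^5 81*x^4 dx = 50625;  ∫_0^5 -108*x^3 dx = -16875;  ∫_0^5 24*x dx = 300;
    ∫_0^5 4 dx = 20.
  Sum: 50625 − 16875 + 300 + 20 = 34070.
Adding: ||u||_{H^1}^2 = 1155695/21 + 34070 = 1871165/21.


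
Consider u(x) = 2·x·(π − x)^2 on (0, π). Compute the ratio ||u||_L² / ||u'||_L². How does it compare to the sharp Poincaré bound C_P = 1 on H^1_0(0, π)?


||u||_L² / ||u'||_L² = sqrt(14)*π/14 < C_P = 1.

u(x) = 2·x·(π − x)^2, so u'(x) = 2*(x - π)*(3*x - π).
u(x) = 2·x·(π − x)^2 vanishes at x = 0 and x = π, so u ∈ H^1_0(0, π). Differentiate via the product rule and integrate the resulting polynomials term by term.
  ∫_0^π u² dx = ∫_0^π (4*x^6 - 16*π*x^5 + 24*π^2*x^4 - 16*π^3*x^3 + 4*π^4*x^2) dx. Term by term:
    ∫_0^π 4*x^6 dx = 4*π^7/7;  ∫_0^π -16*π*x^5 dx = -8*π^7/3;  ∫_0^π 24*π^2*x^4 dx = 24*π^7/5;
    ∫_0^π -16*π^3*x^3 dx = -4*π^7;  ∫_0^π 4*π^4*x^2 dx = 4*π^7/3.
  Sum: 4*π^7/7 − 8*π^7/3 + 24*π^7/5 − 4*π^7 + 4*π^7/3 = 4*π^7/105.
  ∫_0^π (u')² dx = ∫_0^π (36*x^4 - 96*π*x^3 + 88*π^2*x^2 - 32*π^3*x + 4*π^4) dx. Term by term:
    ∫_0^π 36*x^4 dx = 36*π^5/5;  ∫_0^π -96*π*x^3 dx = -24*π^5;  ∫_0^π 88*π^2*x^2 dx = 88*π^5/3;
    ∫_0^π -32*π^3*x dx = -16*π^5;  ∫_0^π 4*π^4 dx = 4*π^5.
  Sum: 36*π^5/5 − 24*π^5 + 88*π^5/3 − 16*π^5 + 4*π^5 = 8*π^5/15.
∫_0^π u² dx = 4*π^7/105, so ||u||_L² = 2*sqrt(105)*π^(7/2)/105.
∫_0^π (u')² dx = 8*π^5/15, so ||u'||_L² = 2*sqrt(30)*π^(5/2)/15.
Ratio ||u||_L² / ||u'||_L² = sqrt(14)*π/14.
Sharp Poincaré constant on H^1_0(0, π) is C_P = L/π = 1, achieved by sin(x).
A polynomial bump cannot attain the sharp Poincaré constant (only the first sine eigenfunction does), so the ratio is strictly less than C_P, consistent with ||u||_L² ≤ C_P ||u'||_L².


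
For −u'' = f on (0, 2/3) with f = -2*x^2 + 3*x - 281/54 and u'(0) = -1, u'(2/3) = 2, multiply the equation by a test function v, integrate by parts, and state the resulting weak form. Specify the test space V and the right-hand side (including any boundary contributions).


V = H^1(0, 2/3) (v unrestricted at boundary; u is determined up to an additive constant); weak form: ∫_0^2/3 u'v' dx = ∫_0^2/3 (-2*x^2 + 3*x - 281/54) v dx + 2·v(2/3) + v(0) for all v ∈ V.

Multiply both sides by a test function v and integrate from 0 to 2/3:
  ∫_0^2/3 −u''(x) v(x) dx = ∫_0^2/3 f(x) v(x) dx.
Integrate the LHS by parts once:
  ∫_0^2/3 −u'' v dx = −[u'(x) v(x)]_0^2/3 + ∫_0^2/3 u'(x) v'(x) dx.
Thus ∫_0^2/3 u'(x) v'(x) dx = ∫_0^2/3 f(x) v(x) dx + [u'(x) v(x)]_0^2/3.
Choose V so that boundary terms are either known or forced to vanish.
u has inhomogeneous Neumann u'(0) = -1, u'(2/3) = 2. [u' v]_0^2/3 = (2)·v(2/3) − (-1)·v(0) = 2·v(2/3) + v(0). Take V = H^1(0, 2/3); boundary term becomes part of RHS.
Weak formulation: find u (satisfying any essential BC) such that ∫_0^2/3 u'(x) v'(x) dx = ∫_0^2/3 f v dx + 2·v(2/3) + v(0) for all v ∈ V (Neumann data are natural BCs: they enter the RHS as boundary terms).
Substituting f(x) = -2*x^2 + 3*x - 281/54, the right-hand side is ∫_0^2/3 (-2*x^2 + 3*x - 281/54) v dx + 2·v(2/3) + v(0).
Compatibility check (pure Neumann): taking v ≡ 1 ∈ V gives 0 = ∫_0^2/3 f dx + (2) − (-1), i.e. ∫_0^2/3 f dx must equal u'(0) − u'(2/3) = -3. Indeed ∫_0^2/3 (-2*x^2 + 3*x - 281/54) dx = -3, so the data are compatible. The solution is then unique only up to an additive constant (fix it e.g. by requiring ∫_0^2/3 u dx = 0).


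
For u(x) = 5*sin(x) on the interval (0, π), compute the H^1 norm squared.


||u||_{H^1(0,π)}^2 = 25*π

u'(x) = 5*cos(x).
Expand u² and (u')² and integrate term by term on (0, π), using: for integers n ≥ 1, ∫_0^π sin²(nx) dx = ∫_0^π cos²(nx) dx = π/2; for n ≠ n', ∫_0^π sin(nx)sin(n'x) dx = ∫_0^π cos(nx)cos(n'x) dx = 0; and by product-to-sum, ∫_0^π sin(nx)cos(n'x) dx = ½∫_0^π [sin((n+n')x) + sin((n−n')x)] dx, which is 0 when n+n' is even and 2n/(n²−n'²) when n+n' is odd (it need not vanish on (0, π)).
  u² squared terms: (5)²·∫sin(x)² dx = 25·π/2 = 25*π/2.
  So ∫_0^π u² dx = 25*π/2.
  (u')² squared terms: (5)²·∫cos(x)² dx = 25·π/2 = 25*π/2.
  So ∫_0^π (u')² dx = 25*π/2.
||u||_{H^1}^2 = (25*π/2) + (25*π/2) = 25*π.


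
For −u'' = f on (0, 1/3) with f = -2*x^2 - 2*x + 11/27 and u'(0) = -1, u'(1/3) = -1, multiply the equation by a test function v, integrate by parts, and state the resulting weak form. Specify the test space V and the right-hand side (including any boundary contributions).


V = H^1(0, 1/3) (v unrestricted at boundary; u is determined up to an additive constant); weak form: ∫_0^1/3 u'v' dx = ∫_0^1/3 (-2*x^2 - 2*x + 11/27) v dx − v(1/3) + v(0) for all v ∈ V.

Multiply both sides by a test function v and integrate from 0 to 1/3:
  ∫_0^1/3 −u''(x) v(x) dx = ∫_0^1/3 f(x) v(x) dx.
Integrate the LHS by parts once:
  ∫_0^1/3 −u'' v dx = −[u'(x) v(x)]_0^1/3 + ∫_0^1/3 u'(x) v'(x) dx.
Thus ∫_0^1/3 u'(x) v'(x) dx = ∫_0^1/3 f(x) v(x) dx + [u'(x) v(x)]_0^1/3.
Choose V so that boundary terms are either known or forced to vanish.
u has inhomogeneous Neumann u'(0) = -1, u'(1/3) = -1. [u' v]_0^1/3 = (-1)·v(1/3) − (-1)·v(0) = − v(1/3) + v(0). Take V = H^1(0, 1/3); boundary term becomes part of RHS.
Weak formulation: find u (satisfying any essential BC) such that ∫_0^1/3 u'(x) v'(x) dx = ∫_0^1/3 f v dx − v(1/3) + v(0) for all v ∈ V (Neumann data are natural BCs: they enter the RHS as boundary terms).
Substituting f(x) = -2*x^2 - 2*x + 11/27, the right-hand side is ∫_0^1/3 (-2*x^2 - 2*x + 11/27) v dx − v(1/3) + v(0).
Compatibility check (pure Neumann): taking v ≡ 1 ∈ V gives 0 = ∫_0^1/3 f dx + (-1) − (-1), i.e. ∫_0^1/3 f dx must equal u'(0) − u'(1/3) = 0. Indeed ∫_0^1/3 (-2*x^2 - 2*x + 11/27) dx = 0, so the data are compatible. The solution is then unique only up to an additive constant (fix it e.g. by requiring ∫_0^1/3 u dx = 0).


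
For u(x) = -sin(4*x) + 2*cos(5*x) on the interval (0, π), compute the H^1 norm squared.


||u||_{H^1(0,π)}^2 = 832/9 + 121*π/2

u'(x) = -10*sin(5*x) - 4*cos(4*x).
Expand u² and (u')² and integrate term by term on (0, π), using: for integers n ≥ 1, ∫_0^π sin²(nx) dx = ∫_0^π cos²(nx) dx = π/2; for n ≠ n', ∫_0^π sin(nx)sin(n'x) dx = ∫_0^π cos(nx)cos(n'x) dx = 0; and by product-to-sum, ∫_0^π sin(nx)cos(n'x) dx = ½∫_0^π [sin((n+n')x) + sin((n−n')x)] dx, which is 0 when n+n' is even and 2n/(n²−n'²) when n+n' is odd (it need not vanish on (0, π)).
  u² squared terms: (-1)²·∫sin(4x)² dx = 1·π/2 = π/2;  (2)²·∫cos(5x)² dx = 4·π/2 = 2*π.
  u² cross terms: 2·(-1)·(2)·∫sin(4x)·cos(5x) dx = -4·(-8/9) = 32/9.
  So ∫_0^π u² dx = π/2 + 2*π + 32/9 = 32/9 + 5*π/2.
  (u')² squared terms: (-10)²·∫sin(5x)² dx = 100·π/2 = 50*π;  (-4)²·∫cos(4x)² dx = 16·π/2 = 8*π.
  (u')² cross terms: 2·(-10)·(-4)·∫sin(5x)·cos(4x) dx = 80·(10/9) = 800/9.
  So ∫_0^π (u')² dx = 50*π + 8*π + 800/9 = 800/9 + 58*π.
||u||_{H^1}^2 = (32/9 + 5*π/2) + (800/9 + 58*π) = 832/9 + 121*π/2.


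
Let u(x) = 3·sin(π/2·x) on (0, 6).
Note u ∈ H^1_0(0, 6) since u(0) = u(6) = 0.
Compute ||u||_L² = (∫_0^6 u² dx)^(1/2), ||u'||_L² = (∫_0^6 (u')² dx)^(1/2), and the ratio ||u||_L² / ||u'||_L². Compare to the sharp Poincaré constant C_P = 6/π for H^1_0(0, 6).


||u||_L² / ||u'||_L² = 2/π < C_P = 6/π.

u(x) = 3·sin(π/2·x), so u'(x) = 3*π*cos(π*x/2)/2.
Writing u(x) = A·sin(kπx/L) with A = 3 and k = 3, use ∫_0^L sin²(kπx/L) dx = L/2 and ∫_0^L cos²(kπx/L) dx = L/2.
u² = 9·sin²(π/2·x) and (u')² = 9*π^2/4·cos²(π/2·x), and each of sin², cos² integrates to L/2 = 3 over (0, 6).
∫_0^6 u² dx = 27, so ||u||_L² = 3*sqrt(3).
∫_0^6 (u')² dx = 27*π^2/4, so ||u'||_L² = 3*sqrt(3)*π/2.
Ratio ||u||_L² / ||u'||_L² = 2/π.
Sharp Poincaré constant on H^1_0(0, 6) is C_P = L/π = 6/π, achieved by sin(π/6·x).
This is the k = 3 harmonic; the ratio L/(kπ) is strictly less than C_P = L/π, consistent with the sharp inequality ||u||_L² ≤ C_P ||u'||_L².


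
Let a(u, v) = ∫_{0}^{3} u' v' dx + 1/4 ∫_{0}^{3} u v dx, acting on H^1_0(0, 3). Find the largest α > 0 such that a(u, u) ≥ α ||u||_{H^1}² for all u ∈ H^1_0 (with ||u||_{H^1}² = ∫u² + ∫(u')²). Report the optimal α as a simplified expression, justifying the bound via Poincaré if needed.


α = (9/4 + π^2)/(9 + π^2)

Coercivity of a(·,·) on H^1_0(0, 3) means a(u, u) ≥ α ||u||_{H^1}² for every u ∈ H^1_0.
The interval has length L = 3, and Poincaré/coercivity depend only on L. Here a(u, u) = ∫(u')² + (1/4)·∫u².
Here 0 < c = 1/4 < 1. The condition a(u,u) ≥ α||u||_{H^1}² reads (1−α)∫(u')² ≥ (α−c)∫u². Any admissible α is ≤ 1 (rapidly oscillating u have ∫u²/∫(u')² → 0), and α = 1 would force 0 ≥ (1−c)∫u², impossible since c < 1; so 1−α > 0. By the sharp Poincaré inequality on H^1_0 of an interval of length L, ∫(u')² ≥ (π/L)²∫u² with equality for the first sine mode sin(π(x−x₀)/L) (x₀ the left endpoint), so the inequality holds for all u iff (1−α)(π/L)² ≥ α − c, i.e. α ≤ ((π/L)² + c)/((π/L)² + 1) = (1 + c(L/π)²)/(1 + (L/π)²). With (π/L)² = π^2/9 and c = 1/4, the largest admissible constant is α = ((π/L)² + c)/((π/L)² + 1).
Simplifying, α = (9/4 + π^2)/(9 + π^2).


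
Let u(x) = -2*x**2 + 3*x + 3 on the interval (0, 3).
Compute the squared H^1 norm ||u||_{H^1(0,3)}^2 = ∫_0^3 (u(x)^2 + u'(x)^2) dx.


||u||_{H^1}^2 = 477/5

The H^1 norm (squared) on an interval (0, L) is
  ||u||_{H^1}^2 = ∫_0^L u(x)^2 dx + ∫_0^L u'(x)^2 dx.
Compute u'(x) = 3 - 4*x.
Then u(x)^2 = 4*x**4 - 12*x**3 - 3*x**2 + 18*x + 9 and u'(x)^2 = 16*x**2 - 24*x + 9.
Integrate each monomial from 0 to 3 using ∫_0^3 c·x^n dx = c·3^(n+1)/(n+1):
  ∫_0^3 u(x)^2 dx = ∫_0^3 (4*x^4 - 12*x^3 - 3*x^2 + 18*x + 9) dx. Term by term:
    ∫_0^3 4*x^4 dx = 972/5;  ∫_0^3 -12*x^3 dx = -243;  ∫_0^3 -3*x^2 dx = -27;
    ∫_0^3 18*x dx = 81;  ∫_0^3 9 dx = 27.
  Sum: 972/5 − 243 − 27 + 81 + 27 = 162/5.
  ∫_0^3 u'(x)^2 dx = ∫_0^3 (16*x^2 - 24*x + 9) dx. Term by term:
    ∫_0^3 16*x^2 dx = 144;  ∫_0^3 -24*x dx = -108;  ∫_0^3 9 dx = 27.
  Sum: 144 − 108 + 27 = 63.
Adding: ||u||_{H^1}^2 = 162/5 + 63 = 477/5.


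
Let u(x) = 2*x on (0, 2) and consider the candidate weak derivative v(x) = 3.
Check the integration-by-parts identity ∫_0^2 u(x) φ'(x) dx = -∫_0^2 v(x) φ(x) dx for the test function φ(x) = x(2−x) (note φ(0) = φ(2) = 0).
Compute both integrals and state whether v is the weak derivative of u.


LHS = -8/3, RHS = -4. No, v is not the weak derivative of u.

u(x) = 2*x, classical derivative u'(x) = 2.
φ(x) = x(2−x), so φ'(x) = 2 - 2*x.
Note φ(0) = φ(2) = 0, so the boundary term u·φ vanishes.
LHS = ∫_0^2 u(x) φ'(x) dx = ∫_0^2 (-4*x^2 + 4*x) dx. Term by term:
  ∫_0^2 -4*x^2 dx = -32/3;  ∫_0^2 4*x dx = 8.
Sum: -32/3 + 8 = -8/3.
So LHS = -8/3.
∫_0^2 v(x) φ(x) dx = ∫_0^2 (-3*x^2 + 6*x) dx. Term by term:
  ∫_0^2 -3*x^2 dx = -8;  ∫_0^2 6*x dx = 12.
Sum: -8 + 12 = 4.
So RHS = -∫_0^2 v(x) φ(x) dx = -4.
LHS − RHS = 4/3 ≠ 0, so the identity fails.
(For a valid weak derivative the identity must hold for EVERY test function, in particular this one. The failure shows v is NOT the weak derivative of u.)
Correct weak derivative would be u'(x) = 2.


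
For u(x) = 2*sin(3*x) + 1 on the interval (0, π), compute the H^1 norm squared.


||u||_{H^1(0,π)}^2 = 8/3 + 21*π

u'(x) = 6*cos(3*x).
Expand u² and (u')² and integrate term by term on (0, π), using: for integers n ≥ 1, ∫_0^π sin²(nx) dx = ∫_0^π cos²(nx) dx = π/2; for n ≠ n', ∫_0^π sin(nx)sin(n'x) dx = ∫_0^π cos(nx)cos(n'x) dx = 0; and by product-to-sum, ∫_0^π sin(nx)cos(n'x) dx = ½∫_0^π [sin((n+n')x) + sin((n−n')x)] dx, which is 0 when n+n' is even and 2n/(n²−n'²) when n+n' is odd (it need not vanish on (0, π)). For the constant mode: ∫_0^π 1 dx = π, ∫_0^π cos(nx) dx = 0, ∫_0^π sin(nx) dx = (1−(−1)^n)/n.
  u² squared terms: (1)²·∫1 dx = 1·π = π;  (2)²·∫sin(3x)² dx = 4·π/2 = 2*π.
  u² cross terms: 2·(1)·(2)·∫1·sin(3x) dx = 4·(2/3) = 8/3.
  So ∫_0^π u² dx = π + 2*π + 8/3 = 8/3 + 3*π.
  (u')² squared terms: (6)²·∫cos(3x)² dx = 36·π/2 = 18*π.
  So ∫_0^π (u')² dx = 18*π.
||u||_{H^1}^2 = (8/3 + 3*π) + (18*π) = 8/3 + 21*π.


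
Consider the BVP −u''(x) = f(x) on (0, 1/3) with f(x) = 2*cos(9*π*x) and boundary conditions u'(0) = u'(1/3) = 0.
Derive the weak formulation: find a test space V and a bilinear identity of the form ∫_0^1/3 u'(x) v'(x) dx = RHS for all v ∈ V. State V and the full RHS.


V = H^1(0, 1/3) (no boundary constraint on v; u is determined up to an additive constant); weak form: ∫_0^1/3 u'v' dx = ∫_0^1/3 (2*cos(9*π*x)) v dx for all v ∈ V.

Multiply both sides by a test function v and integrate from 0 to 1/3:
  ∫_0^1/3 −u''(x) v(x) dx = ∫_0^1/3 f(x) v(x) dx.
Integrate the LHS by parts once:
  ∫_0^1/3 −u'' v dx = −[u'(x) v(x)]_0^1/3 + ∫_0^1/3 u'(x) v'(x) dx.
Thus ∫_0^1/3 u'(x) v'(x) dx = ∫_0^1/3 f(x) v(x) dx + [u'(x) v(x)]_0^1/3.
Choose V so that boundary terms are either known or forced to vanish.
u has homogeneous Neumann: u'(0) = u'(1/3) = 0. So [u' v]_0^1/3 = 0·v(1/3) − 0·v(0) = 0 for any v; take V = H^1(0, 1/3).
Weak formulation: find u (satisfying any essential BC) such that ∫_0^1/3 u'(x) v'(x) dx = ∫_0^1/3 f v dx for all v ∈ V (homogeneous Neumann, so boundary terms vanish).
Substituting f(x) = 2*cos(9*π*x), the right-hand side is ∫_0^1/3 (2*cos(9*π*x)) v dx.
Compatibility check (pure Neumann): taking v ≡ 1 ∈ V gives 0 = ∫_0^1/3 f dx + (0) − (0), i.e. ∫_0^1/3 f dx must equal u'(0) − u'(1/3) = 0. Indeed ∫_0^1/3 (2*cos(9*π*x)) dx = 0, so the data are compatible. The solution is then unique only up to an additive constant (fix it e.g. by requiring ∫_0^1/3 u dx = 0).


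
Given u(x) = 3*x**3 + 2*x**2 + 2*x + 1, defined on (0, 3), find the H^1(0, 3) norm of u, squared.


||u||_{H^1}^2 = 795939/70

The H^1 norm (squared) on an interval (0, L) is
  ||u||_{H^1}^2 = ∫_0^L u(x)^2 dx + ∫_0^L u'(x)^2 dx.
Compute u'(x) = 9*x**2 + 4*x + 2.
Then u(x)^2 = 9*x**6 + 12*x**5 + 16*x**4 + 14*x**3 + 8*x**2 + 4*x + 1 and u'(x)^2 = 81*x**4 + 72*x**3 + 52*x**2 + 16*x + 4.
Integrate each monomial from 0 to 3 using ∫_0^3 c·x^n dx = c·3^(n+1)/(n+1):
  ∫_0^3 u(x)^2 dx = ∫_0^3 (9*x^6 + 12*x^5 + 16*x^4 + 14*x^3 + 8*x^2 + 4*x + 1) dx. Term by term:
    ∫_0^3 9*x^6 dx = 19683/7;  ∫_0^3 12*x^5 dx = 1458;  ∫_0^3 16*x^4 dx = 3888/5;
    ∫_0^3 14*x^3 dx = 567/2;  ∫_0^3 8*x^2 dx = 72;  ∫_0^3 4*x dx = 18;
    ∫_0^3 1 dx = 3.
  Sum: 19683/7 + 1458 + 3888/5 + 567/2 + 72 + 18 + 3 = 379677/70.
  ∫_0^3 u'(x)^2 dx = ∫_0^3 (81*x^4 + 72*x^3 + 52*x^2 + 16*x + 4) dx. Term by term:
    ∫_0^3 81*x^4 dx = 19683/5;  ∫_0^3 72*x^3 dx = 1458;  ∫_0^3 52*x^2 dx = 468;
    ∫_0^3 16*x dx = 72;  ∫_0^3 4 dx = 12.
  Sum: 19683/5 + 1458 + 468 + 72 + 12 = 29733/5.
Adding: ||u||_{H^1}^2 = 379677/70 + 29733/5 = 795939/70.


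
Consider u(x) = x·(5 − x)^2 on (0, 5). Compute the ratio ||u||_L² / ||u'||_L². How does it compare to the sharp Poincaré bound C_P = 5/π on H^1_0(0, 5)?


||u||_L² / ||u'||_L² = 5*sqrt(14)/14 < C_P = 5/π.

u(x) = x·(5 − x)^2, so u'(x) = (x - 5)*(3*x - 5).
u(x) = x·(5 − x)^2 vanishes at x = 0 and x = 5, so u ∈ H^1_0(0, 5). Differentiate via the product rule and integrate the resulting polynomials term by term.
  ∫_0^5 u² dx = ∫_0^5 (x^6 - 20*x^5 + 150*x^4 - 500*x^3 + 625*x^2) dx. Term by term:
    ∫_0^5 x^6 dx = 78125/7;  ∫_0^5 -20*x^5 dx = -156250/3;  ∫_0^5 150*x^4 dx = 93750;
    ∫_0^5 -500*x^3 dx = -78125;  ∫_0^5 625*x^2 dx = 78125/3.
  Sum: 78125/7 − 156250/3 + 93750 − 78125 + 78125/3 = 15625/21.
  ∫_0^5 (u')² dx = ∫_0^5 (9*x^4 - 120*x^3 + 550*x^2 - 1000*x + 625) dx. Term by term:
    ∫_0^5 9*x^4 dx = 5625;  ∫_0^5 -120*x^3 dx = -18750;  ∫_0^5 550*x^2 dx = 68750/3;
    ∫_0^5 -1000*x dx = -12500;  ∫_0^5 625 dx = 3125.
  Sum: 5625 − 18750 + 68750/3 − 12500 + 3125 = 1250/3.
∫_0^5 u² dx = 15625/21, so ||u||_L² = 125*sqrt(21)/21.
∫_0^5 (u')² dx = 1250/3, so ||u'||_L² = 25*sqrt(6)/3.
Ratio ||u||_L² / ||u'||_L² = 5*sqrt(14)/14.
Sharp Poincaré constant on H^1_0(0, 5) is C_P = L/π = 5/π, achieved by sin(π/5·x).
A polynomial bump cannot attain the sharp Poincaré constant (only the first sine eigenfunction does), so the ratio is strictly less than C_P, consistent with ||u||_L² ≤ C_P ||u'||_L².


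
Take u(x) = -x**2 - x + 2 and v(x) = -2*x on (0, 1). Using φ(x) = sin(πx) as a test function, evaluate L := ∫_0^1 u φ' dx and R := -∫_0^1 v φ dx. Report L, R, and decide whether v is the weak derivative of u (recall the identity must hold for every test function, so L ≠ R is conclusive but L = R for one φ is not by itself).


LHS = 4/π, RHS = 2/π. No, v is not the weak derivative of u.

u(x) = -x**2 - x + 2, classical derivative u'(x) = -2*x - 1.
φ(x) = sin(πx), so φ'(x) = π*cos(π*x).
Note φ(0) = φ(1) = 0, so the boundary term u·φ vanishes.
LHS = ∫_0^1 u(x) φ'(x) dx = ∫_0^1 (-π*x^2*cos(π*x) - π*x*cos(π*x) + 2*π*cos(π*x)) dx. Term by term:
  ∫_0^1 2*π*cos(π*x) dx = 0;  ∫_0^1 -π*x*cos(π*x) dx = 2/π;  ∫_0^1 -π*x^2*cos(π*x) dx = 2/π.
Sum: 0 + 2/π + 2/π = 4/π.
So LHS = 4/π.
∫_0^1 v(x) φ(x) dx = ∫_0^1 (-2*x*sin(π*x)) dx. Term by term:
  ∫_0^1 -2*x*sin(π*x) dx = -2/π.
So RHS = -∫_0^1 v(x) φ(x) dx = 2/π.
LHS − RHS = 2/π ≠ 0, so the identity fails.
(For a valid weak derivative the identity must hold for EVERY test function, in particular this one. The failure shows v is NOT the weak derivative of u.)
Correct weak derivative would be u'(x) = -2*x - 1.


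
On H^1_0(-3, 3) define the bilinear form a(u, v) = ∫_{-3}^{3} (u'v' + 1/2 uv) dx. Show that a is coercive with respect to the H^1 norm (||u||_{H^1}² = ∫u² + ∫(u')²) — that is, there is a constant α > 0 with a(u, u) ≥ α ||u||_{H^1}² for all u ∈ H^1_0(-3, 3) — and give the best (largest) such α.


α = (π^2 + 18)/(π^2 + 36)

Coercivity of a(·,·) on H^1_0(-3, 3) means a(u, u) ≥ α ||u||_{H^1}² for every u ∈ H^1_0.
The interval has length L = 6, and Poincaré/coercivity depend only on L. Here a(u, u) = ∫(u')² + (1/2)·∫u².
Here 0 < c = 1/2 < 1. The condition a(u,u) ≥ α||u||_{H^1}² reads (1−α)∫(u')² ≥ (α−c)∫u². Any admissible α is ≤ 1 (rapidly oscillating u have ∫u²/∫(u')² → 0), and α = 1 would force 0 ≥ (1−c)∫u², impossible since c < 1; so 1−α > 0. By the sharp Poincaré inequality on H^1_0 of an interval of length L, ∫(u')² ≥ (π/L)²∫u² with equality for the first sine mode sin(π(x−x₀)/L) (x₀ the left endpoint), so the inequality holds for all u iff (1−α)(π/L)² ≥ α − c, i.e. α ≤ ((π/L)² + c)/((π/L)² + 1) = (1 + c(L/π)²)/(1 + (L/π)²). With (π/L)² = π^2/36 and c = 1/2, the largest admissible constant is α = ((π/L)² + c)/((π/L)² + 1).
Simplifying, α = (π^2 + 18)/(π^2 + 36).


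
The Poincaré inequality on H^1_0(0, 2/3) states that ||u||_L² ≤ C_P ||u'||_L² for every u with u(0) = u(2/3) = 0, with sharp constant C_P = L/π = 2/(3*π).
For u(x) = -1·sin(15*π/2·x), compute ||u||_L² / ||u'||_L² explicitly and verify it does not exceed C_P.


||u||_L² / ||u'||_L² = 2/(15*π) < C_P = 2/(3*π).

u(x) = -1·sin(15*π/2·x), so u'(x) = -15*π*cos(15*π*x/2)/2.
Writing u(x) = A·sin(kπx/L) with A = -1 and k = 5, use ∫_0^L sin²(kπx/L) dx = L/2 and ∫_0^L cos²(kπx/L) dx = L/2.
u² = 1·sin²(15*π/2·x) and (u')² = 225*π^2/4·cos²(15*π/2·x), and each of sin², cos² integrates to L/2 = 1/3 over (0, 2/3).
∫_0^2/3 u² dx = 1/3, so ||u||_L² = sqrt(3)/3.
∫_0^2/3 (u')² dx = 75*π^2/4, so ||u'||_L² = 5*sqrt(3)*π/2.
Ratio ||u||_L² / ||u'||_L² = 2/(15*π).
Sharp Poincaré constant on H^1_0(0, 2/3) is C_P = L/π = 2/(3*π), achieved by sin(3*π/2·x).
This is the k = 5 harmonic; the ratio L/(kπ) is strictly less than C_P = L/π, consistent with the sharp inequality ||u||_L² ≤ C_P ||u'||_L².


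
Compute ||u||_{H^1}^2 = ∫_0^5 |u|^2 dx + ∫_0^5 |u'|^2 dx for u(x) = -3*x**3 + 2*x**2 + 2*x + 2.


||u||_{H^1}^2 = 2162015/21

The H^1 norm (squared) on an interval (0, L) is
  ||u||_{H^1}^2 = ∫_0^L u(x)^2 dx + ∫_0^L u'(x)^2 dx.
Compute u'(x) = -9*x**2 + 4*x + 2.
Then u(x)^2 = 9*x**6 - 12*x**5 - 8*x**4 - 4*x**3 + 12*x**2 + 8*x + 4 and u'(x)^2 = 81*x**4 - 72*x**3 - 20*x**2 + 16*x + 4.
Integrate each monomial from 0 to 5 using ∫_0^5 c·x^n dx = c·5^(n+1)/(n+1):
  ∫_0^5 u(x)^2 dx = ∫_0^5 (9*x^6 - 12*x^5 - 8*x^4 - 4*x^3 + 12*x^2 + 8*x + 4) dx. Term by term:
    ∫_0^5 9*x^6 dx = 703125/7;  ∫_0^5 -12*x^5 dx = -31250;  ∫_0^5 -8*x^4 dx = -5000;
    ∫_0^5 -4*x^3 dx = -625;  ∫_0^5 12*x^2 dx = 500;  ∫_0^5 8*x dx = 100;
    ∫_0^5 4 dx = 20.
  Sum: 703125/7 − 31250 − 5000 − 625 + 500 + 100 + 20 = 449340/7.
  ∫_0^5 u'(x)^2 dx = ∫_0^5 (81*x^4 - 72*x^3 - 20*x^2 + 16*x + 4) dx. Term by term:
    ∫_0^5 81*x^4 dx = 50625;  ∫_0^5 -72*x^3 dx = -11250;  ∫_0^5 -20*x^2 dx = -2500/3;
    ∫_0^5 16*x dx = 200;  ∫_0^5 4 dx = 20.
  Sum: 50625 − 11250 − 2500/3 + 200 + 20 = 116285/3.
Adding: ||u||_{H^1}^2 = 449340/7 + 116285/3 = 2162015/21.
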